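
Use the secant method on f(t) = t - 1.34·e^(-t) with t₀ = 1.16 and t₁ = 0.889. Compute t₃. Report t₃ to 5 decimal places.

0.68009

Secant update: t_(k+1) = t_k − f(t_k)·(t_k − t_(k-1))/(f(t_k) − f(t_(k-1))).
f(t_0) = 0.739929, f(t_1) = 0.338171
t_2 = 0.889000 - (0.338171)·(0.889000 - 1.160000)/(0.338171 - (0.739929)) = 0.660892; f(t_2) = -0.031072
t_3 = 0.660892 - (-0.031072)·(0.660892 - 0.889000)/(-0.031072 - (0.338171)) = 0.680087; f(t_3) = 0.001279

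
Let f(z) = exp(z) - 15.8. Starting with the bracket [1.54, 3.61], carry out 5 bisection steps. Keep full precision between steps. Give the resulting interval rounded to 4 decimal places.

[2.7044, 2.7691]

f(1.540000) = -11.135410, f(3.610000) = 21.166053 (opposite signs)
step 1: m = 2.575000, f(m) = -2.668683 < 0 → root in [2.575000, 3.610000]
step 2: m = 3.092500, f(m) = 6.232089 > 0 → root in [2.575000, 3.092500]
step 3: m = 2.833750, f(m) = 1.209126 > 0 → root in [2.575000, 2.833750]
step 4: m = 2.704375, f(m) = -0.855027 < 0 → root in [2.704375, 2.833750]
step 5: m = 2.769063, f(m) = 0.143680 > 0 → root in [2.704375, 2.769063]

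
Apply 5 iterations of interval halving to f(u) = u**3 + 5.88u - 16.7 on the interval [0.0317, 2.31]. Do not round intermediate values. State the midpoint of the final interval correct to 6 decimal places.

f(0.031700) = -16.513572, f(2.310000) = 9.209191 (opposite signs)
step 1: m = 1.170850, f(m) = -8.210296 < 0 → root in [1.170850, 2.310000]
step 2: m = 1.740425, f(m) = -1.194416 < 0 → root in [1.740425, 2.310000]
step 3: m = 2.025213, f(m) = 3.514630 > 0 → root in [1.740425, 2.025213]
step 4: m = 1.882819, f(m) = 1.045579 > 0 → root in [1.740425, 1.882819]
step 5: m = 1.811622, f(m) = -0.101968 < 0 → root in [1.811622, 1.882819]
Midpoint of [1.811622, 1.882819] = 1.847220

1.847220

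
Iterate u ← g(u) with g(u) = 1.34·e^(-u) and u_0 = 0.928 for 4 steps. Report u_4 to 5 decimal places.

0.72896

u_1 = g(0.928000) = 0.529760
u_2 = g(0.529760) = 0.788920
u_3 = g(0.788920) = 0.608809
u_4 = g(0.608809) = 0.728958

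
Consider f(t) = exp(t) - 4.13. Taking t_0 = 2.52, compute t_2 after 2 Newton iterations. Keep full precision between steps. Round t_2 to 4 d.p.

1.5002

Newton update: t ← t − f(t)/f'(t).
f'(t) = exp(t)
t_0 = 2.520000: f = 8.298597, f' = 12.428597 → t_1 = 2.520000 - (8.298597)/(12.428597) = 1.852298
t_1 = 1.852298: f = 2.244452, f' = 6.374452 → t_2 = 1.852298 - (2.244452)/(6.374452) = 1.500197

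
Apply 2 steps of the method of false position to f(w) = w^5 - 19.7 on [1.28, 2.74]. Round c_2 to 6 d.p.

f(1.280000) = -16.264026, f(2.740000) = 134.737518
step 1: c = 1.437253, f(c) = -13.567092 < 0 → new bracket [1.437253, 2.740000]
step 2: c = 1.556430, f(c) = -10.566271 < 0 → new bracket [1.556430, 2.740000]

1.556430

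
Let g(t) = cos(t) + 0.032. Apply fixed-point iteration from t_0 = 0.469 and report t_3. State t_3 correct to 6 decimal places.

t_1 = g(0.469000) = 0.924021
t_2 = g(0.924021) = 0.634616
t_3 = g(0.634616) = 0.837299

0.837299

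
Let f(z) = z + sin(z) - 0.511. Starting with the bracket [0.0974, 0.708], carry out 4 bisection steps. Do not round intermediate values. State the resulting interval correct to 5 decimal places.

f(0.097400) = -0.316354, f(0.708000) = 0.847316 (opposite signs)
step 1: m = 0.402700, f(m) = 0.283604 > 0 → root in [0.097400, 0.402700]
step 2: m = 0.250050, f(m) = -0.013498 < 0 → root in [0.250050, 0.402700]
step 3: m = 0.326375, f(m) = 0.135987 > 0 → root in [0.250050, 0.326375]
step 4: m = 0.288212, f(m) = 0.061451 > 0 → root in [0.250050, 0.288212]

[0.25005, 0.28821]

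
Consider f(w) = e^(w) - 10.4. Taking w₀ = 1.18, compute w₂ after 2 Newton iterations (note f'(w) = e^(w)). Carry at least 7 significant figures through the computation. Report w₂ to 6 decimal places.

w_0 = 1.180000: f = -7.145626, f' = 3.254374 → w_1 = 1.180000 - (-7.145626)/(3.254374) = 3.375699
w_1 = 3.375699: f = 18.844715, f' = 29.244715 → w_2 = 3.375699 - (18.844715)/(29.244715) = 2.731319

2.731319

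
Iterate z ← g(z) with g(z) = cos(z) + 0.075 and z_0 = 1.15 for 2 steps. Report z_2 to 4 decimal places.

z_1 = g(1.150000) = 0.483487
z_2 = g(0.483487) = 0.960379

0.9604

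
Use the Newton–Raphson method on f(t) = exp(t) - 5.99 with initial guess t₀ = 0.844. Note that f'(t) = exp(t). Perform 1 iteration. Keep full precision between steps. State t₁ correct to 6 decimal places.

t_0 = 0.844000: f = -3.664349, f' = 2.325651 → t_1 = 0.844000 - (-3.664349)/(2.325651) = 2.419623

2.419623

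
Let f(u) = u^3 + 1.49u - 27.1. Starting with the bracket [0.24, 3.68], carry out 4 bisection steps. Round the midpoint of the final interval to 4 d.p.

2.9275

f(0.240000) = -26.728576, f(3.680000) = 28.219232 (opposite signs)
step 1: m = 1.960000, f(m) = -16.650064 < 0 → root in [1.960000, 3.680000]
step 2: m = 2.820000, f(m) = -0.472432 < 0 → root in [2.820000, 3.680000]
step 3: m = 3.250000, f(m) = 12.070625 > 0 → root in [2.820000, 3.250000]
step 4: m = 3.035000, f(m) = 5.378218 > 0 → root in [2.820000, 3.035000]
Midpoint of [2.820000, 3.035000] = 2.927500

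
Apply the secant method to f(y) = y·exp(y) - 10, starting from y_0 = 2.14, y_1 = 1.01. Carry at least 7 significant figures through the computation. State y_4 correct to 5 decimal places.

1.72657

f(y_0) = 8.188797, f(y_1) = -7.226943
y_2 = 1.010000 - (-7.226943)·(1.010000 - 2.140000)/(-7.226943 - (8.188797)) = 1.539747; f(y_2) = -2.819525
y_3 = 1.539747 - (-2.819525)·(1.539747 - 1.010000)/(-2.819525 - (-7.226943)) = 1.878639; f(y_3) = 2.294917
y_4 = 1.878639 - (2.294917)·(1.878639 - 1.539747)/(2.294917 - (-2.819525)) = 1.726574; f(y_4) = -0.294308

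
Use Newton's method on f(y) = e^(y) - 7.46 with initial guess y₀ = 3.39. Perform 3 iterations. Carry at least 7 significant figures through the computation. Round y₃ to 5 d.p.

f'(y) = e^(y)
y_0 = 3.390000: f = 22.205952, f' = 29.665952 → y_1 = 3.390000 - (22.205952)/(29.665952) = 2.641467
y_1 = 2.641467: f = 6.573772, f' = 14.033772 → y_2 = 2.641467 - (6.573772)/(14.033772) = 2.173042
y_2 = 2.173042: f = 1.324963, f' = 8.784963 → y_3 = 2.173042 - (1.324963)/(8.784963) = 2.022220

2.02222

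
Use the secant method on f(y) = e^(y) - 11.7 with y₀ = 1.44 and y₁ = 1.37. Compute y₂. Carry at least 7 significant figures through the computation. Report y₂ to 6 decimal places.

3.274800

f(y_0) = -7.479304, f(y_1) = -7.764649
y_2 = 1.370000 - (-7.764649)·(1.370000 - 1.440000)/(-7.764649 - (-7.479304)) = 3.274800; f(y_2) = 14.737943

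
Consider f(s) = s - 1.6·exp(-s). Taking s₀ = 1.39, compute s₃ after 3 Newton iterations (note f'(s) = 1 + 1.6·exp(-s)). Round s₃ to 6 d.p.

s_0 = 1.390000: f = 0.991480, f' = 1.398520 → s_1 = 1.390000 - (0.991480)/(1.398520) = 0.681051
s_1 = 0.681051: f = -0.128684, f' = 1.809736 → s_2 = 0.681051 - (-0.128684)/(1.809736) = 0.752158
s_2 = 0.752158: f = -0.001999, f' = 1.754157 → s_3 = 0.752158 - (-0.001999)/(1.754157) = 0.753298

0.753298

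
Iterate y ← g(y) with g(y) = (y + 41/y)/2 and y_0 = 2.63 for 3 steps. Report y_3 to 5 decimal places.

6.41500

y_1 = g(2.630000) = 9.109677
y_2 = g(9.109677) = 6.805193
y_3 = g(6.805193) = 6.415002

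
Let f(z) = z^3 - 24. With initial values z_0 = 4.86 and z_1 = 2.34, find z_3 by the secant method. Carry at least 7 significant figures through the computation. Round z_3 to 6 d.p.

Secant update: z_(k+1) = z_k − f(z_k)·(z_k − z_(k-1))/(f(z_k) − f(z_(k-1))).
f(z_0) = 90.791256, f(z_1) = -11.187096
z_2 = 2.340000 - (-11.187096)·(2.340000 - 4.860000)/(-11.187096 - (90.791256)) = 2.616446; f(z_2) = -6.088366
z_3 = 2.616446 - (-6.088366)·(2.616446 - 2.340000)/(-6.088366 - (-11.187096)) = 2.946548; f(z_3) = 1.582361

2.946548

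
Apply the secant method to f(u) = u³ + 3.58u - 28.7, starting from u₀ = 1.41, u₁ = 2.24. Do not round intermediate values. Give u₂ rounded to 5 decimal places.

f(u_0) = -20.848979, f(u_1) = -9.441376
u_2 = 2.240000 - (-9.441376)·(2.240000 - 1.410000)/(-9.441376 - (-20.848979)) = 2.926940; f(u_2) = 6.853484

2.92694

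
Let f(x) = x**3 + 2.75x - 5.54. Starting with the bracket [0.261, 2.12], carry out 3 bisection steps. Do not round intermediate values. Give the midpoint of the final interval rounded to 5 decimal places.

1.30669

f(0.261000) = -4.804470, f(2.120000) = 9.818128 (opposite signs)
step 1: m = 1.190500, f(m) = -0.578841 < 0 → root in [1.190500, 2.120000]
step 2: m = 1.655250, f(m) = 3.547078 > 0 → root in [1.190500, 1.655250]
step 3: m = 1.422875, f(m) = 1.253621 > 0 → root in [1.190500, 1.422875]
Midpoint of [1.190500, 1.422875] = 1.306688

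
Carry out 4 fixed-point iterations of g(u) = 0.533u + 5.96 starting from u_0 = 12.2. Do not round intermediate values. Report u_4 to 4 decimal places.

12.7169

u_1 = g(12.200000) = 12.462600
u_2 = g(12.462600) = 12.602566
u_3 = g(12.602566) = 12.677168
u_4 = g(12.677168) = 12.716930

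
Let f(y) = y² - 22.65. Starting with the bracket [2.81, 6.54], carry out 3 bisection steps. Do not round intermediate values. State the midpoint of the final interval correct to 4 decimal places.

f(2.810000) = -14.753900, f(6.540000) = 20.121600 (opposite signs)
step 1: m = 4.675000, f(m) = -0.794375 < 0 → root in [4.675000, 6.540000]
step 2: m = 5.607500, f(m) = 8.794056 > 0 → root in [4.675000, 5.607500]
step 3: m = 5.141250, f(m) = 3.782452 > 0 → root in [4.675000, 5.141250]
Midpoint of [4.675000, 5.141250] = 4.908125

4.9081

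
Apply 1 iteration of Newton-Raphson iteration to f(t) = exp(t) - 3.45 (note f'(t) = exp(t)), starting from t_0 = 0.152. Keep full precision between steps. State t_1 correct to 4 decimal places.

t_0 = 0.152000: f = -2.285840, f' = 1.164160 → t_1 = 0.152000 - (-2.285840)/(1.164160) = 2.115510

2.1155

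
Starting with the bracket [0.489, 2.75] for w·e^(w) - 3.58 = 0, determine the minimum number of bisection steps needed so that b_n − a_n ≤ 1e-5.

18

Initial width b − a = 2.75 − 0.489 = 2.261000.
After n steps the width is (b−a)/2^n; need (b−a)/2^n ≤ 1e-5.
So n ≥ log₂(2.261000/1e-5) = log₂(226100.0000) ≈ 17.7866.
Hence n = 18.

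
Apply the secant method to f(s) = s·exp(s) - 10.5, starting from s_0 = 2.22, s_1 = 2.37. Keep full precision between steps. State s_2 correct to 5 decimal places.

f(s_0) = 9.940275, f(s_1) = 14.852820
s_2 = 2.370000 - (14.852820)·(2.370000 - 2.220000)/(14.852820 - (9.940275)) = 1.916483; f(s_2) = 2.526356

1.91648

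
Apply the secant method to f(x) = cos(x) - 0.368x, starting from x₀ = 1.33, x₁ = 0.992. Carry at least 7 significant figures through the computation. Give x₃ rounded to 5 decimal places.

1.13861

f(x_0) = -0.250964, f(x_1) = 0.181961
x_2 = 0.992000 - (0.181961)·(0.992000 - 1.330000)/(0.181961 - (-0.250964)) = 1.134063; f(x_2) = 0.005646
x_3 = 1.134063 - (0.005646)·(1.134063 - 0.992000)/(0.005646 - (0.181961)) = 1.138613; f(x_3) = -0.000155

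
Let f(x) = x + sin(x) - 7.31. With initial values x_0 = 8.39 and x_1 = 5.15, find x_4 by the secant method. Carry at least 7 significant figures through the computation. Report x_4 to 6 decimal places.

6.807861

f(x_0) = 1.939749, f(x_1) = -3.065767
x_2 = 5.150000 - (-3.065767)·(5.150000 - 8.390000)/(-3.065767 - (1.939749)) = 7.134428; f(x_2) = 0.576528
x_3 = 7.134428 - (0.576528)·(7.134428 - 5.150000)/(0.576528 - (-3.065767)) = 6.820319; f(x_3) = 0.021994
x_4 = 6.820319 - (0.021994)·(6.820319 - 7.134428)/(0.021994 - (0.576528)) = 6.807861; f(x_4) = -0.001208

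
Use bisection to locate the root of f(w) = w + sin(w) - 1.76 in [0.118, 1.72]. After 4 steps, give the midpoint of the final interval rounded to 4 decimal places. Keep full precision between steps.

0.9691

f(0.118000) = -1.524274, f(1.720000) = 0.948890 (opposite signs)
step 1: m = 0.919000, f(m) = -0.046005 < 0 → root in [0.919000, 1.720000]
step 2: m = 1.319500, f(m) = 0.528091 > 0 → root in [0.919000, 1.319500]
step 3: m = 1.119250, f(m) = 0.259023 > 0 → root in [0.919000, 1.119250]
step 4: m = 1.019125, f(m) = 0.110775 > 0 → root in [0.919000, 1.019125]
Midpoint of [0.919000, 1.019125] = 0.969063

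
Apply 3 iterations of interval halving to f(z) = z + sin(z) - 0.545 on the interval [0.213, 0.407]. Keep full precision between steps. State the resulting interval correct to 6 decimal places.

[0.261500, 0.285750]

f(0.213000) = -0.120607, f(0.407000) = 0.257856 (opposite signs)
step 1: m = 0.310000, f(m) = 0.070059 > 0 → root in [0.213000, 0.310000]
step 2: m = 0.261500, f(m) = -0.024970 < 0 → root in [0.261500, 0.310000]
step 3: m = 0.285750, f(m) = 0.022627 > 0 → root in [0.261500, 0.285750]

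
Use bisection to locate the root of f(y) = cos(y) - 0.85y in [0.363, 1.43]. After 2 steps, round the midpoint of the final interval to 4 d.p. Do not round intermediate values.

f(0.363000) = 0.626286, f(1.430000) = -1.075168 (opposite signs)
step 1: m = 0.896500, f(m) = -0.137677 < 0 → root in [0.363000, 0.896500]
step 2: m = 0.629750, f(m) = 0.272887 > 0 → root in [0.629750, 0.896500]
Midpoint of [0.629750, 0.896500] = 0.763125

0.7631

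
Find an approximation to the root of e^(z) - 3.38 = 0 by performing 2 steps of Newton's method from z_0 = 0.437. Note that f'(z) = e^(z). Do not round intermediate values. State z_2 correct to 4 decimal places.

1.2890

Newton update: z ← z − f(z)/f'(z).
z_0 = 0.437000: f = -1.831944, f' = 1.548056 → z_1 = 0.437000 - (-1.831944)/(1.548056) = 1.620383
z_1 = 1.620383: f = 1.675028, f' = 5.055028 → z_2 = 1.620383 - (1.675028)/(5.055028) = 1.289025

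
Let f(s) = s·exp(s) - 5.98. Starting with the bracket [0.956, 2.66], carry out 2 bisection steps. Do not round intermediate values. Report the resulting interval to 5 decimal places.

f(0.956000) = -3.493185, f(2.660000) = 32.048129 (opposite signs)
step 1: m = 1.808000, f(m) = 5.045616 > 0 → root in [0.956000, 1.808000]
step 2: m = 1.382000, f(m) = -0.475688 < 0 → root in [1.382000, 1.808000]

[1.38200, 1.80800]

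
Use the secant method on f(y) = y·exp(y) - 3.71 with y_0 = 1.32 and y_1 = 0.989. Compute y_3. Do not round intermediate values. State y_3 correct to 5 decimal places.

Secant update: y_(k+1) = y_k − f(y_k)·(y_k − y_(k-1))/(f(y_k) − f(y_(k-1))).
f(y_0) = 1.231316, f(y_1) = -1.051029
y_2 = 0.989000 - (-1.051029)·(0.989000 - 1.320000)/(-1.051029 - (1.231316)) = 1.141427; f(y_2) = -0.135927
y_3 = 1.141427 - (-0.135927)·(1.141427 - 0.989000)/(-0.135927 - (-1.051029)) = 1.164068; f(y_3) = 0.018435

1.16407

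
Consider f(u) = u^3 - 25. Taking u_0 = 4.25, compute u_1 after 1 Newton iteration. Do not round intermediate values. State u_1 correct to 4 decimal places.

f'(u) = 3u^2
u_0 = 4.250000: f = 51.765625, f' = 54.187500 → u_1 = 4.250000 - (51.765625)/(54.187500) = 3.294694

3.2947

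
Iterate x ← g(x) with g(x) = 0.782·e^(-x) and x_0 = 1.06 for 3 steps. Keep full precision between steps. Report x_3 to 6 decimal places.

0.430715

x_1 = g(1.060000) = 0.270928
x_2 = g(0.270928) = 0.596409
x_3 = g(0.596409) = 0.430715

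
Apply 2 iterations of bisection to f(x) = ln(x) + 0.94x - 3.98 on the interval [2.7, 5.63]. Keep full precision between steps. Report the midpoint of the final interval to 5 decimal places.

3.06625

f(2.700000) = -0.448748, f(5.630000) = 3.040309 (opposite signs)
step 1: m = 4.165000, f(m) = 1.361816 > 0 → root in [2.700000, 4.165000]
step 2: m = 3.432500, f(m) = 0.479839 > 0 → root in [2.700000, 3.432500]
Midpoint of [2.700000, 3.432500] = 3.066250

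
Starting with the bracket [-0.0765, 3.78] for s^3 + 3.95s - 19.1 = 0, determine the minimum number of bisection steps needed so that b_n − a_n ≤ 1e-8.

Initial width b − a = 3.78 − -0.0765 = 3.856500.
After n steps the width is (b−a)/2^n; need (b−a)/2^n ≤ 1e-8.
So n ≥ log₂(3.856500/1e-8) = log₂(385650000.0000) ≈ 28.5227.
Hence n = 29.

29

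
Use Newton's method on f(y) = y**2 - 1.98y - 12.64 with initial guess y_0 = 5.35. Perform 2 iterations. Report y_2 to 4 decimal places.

f'(y) = 2y - 1.98
y_0 = 5.350000: f = 5.389500, f' = 8.720000 → y_1 = 5.350000 - (5.389500)/(8.720000) = 4.731938
y_1 = 4.731938: f = 0.382001, f' = 7.483876 → y_2 = 4.731938 - (0.382001)/(7.483876) = 4.680895

4.6809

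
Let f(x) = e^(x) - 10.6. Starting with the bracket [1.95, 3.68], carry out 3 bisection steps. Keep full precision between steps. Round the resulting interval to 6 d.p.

f(1.950000) = -3.571312, f(3.680000) = 29.046394 (opposite signs)
step 1: m = 2.815000, f(m) = 6.093176 > 0 → root in [1.950000, 2.815000]
step 2: m = 2.382500, f(m) = 0.231949 > 0 → root in [1.950000, 2.382500]
step 3: m = 2.166250, f(m) = -1.874498 < 0 → root in [2.166250, 2.382500]

[2.166250, 2.382500]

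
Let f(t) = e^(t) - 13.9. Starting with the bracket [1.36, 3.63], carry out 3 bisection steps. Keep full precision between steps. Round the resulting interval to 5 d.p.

f(1.360000) = -10.003807, f(3.630000) = 23.812817 (opposite signs)
step 1: m = 2.495000, f(m) = -1.778266 < 0 → root in [2.495000, 3.630000]
step 2: m = 3.062500, f(m) = 7.480943 > 0 → root in [2.495000, 3.062500]
step 3: m = 2.778750, f(m) = 2.198885 > 0 → root in [2.495000, 2.778750]

[2.49500, 2.77875]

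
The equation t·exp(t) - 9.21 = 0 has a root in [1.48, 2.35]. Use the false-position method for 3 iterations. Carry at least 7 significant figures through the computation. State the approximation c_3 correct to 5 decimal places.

False-position update: c = (a·f(b) − b·f(a))/(f(b) − f(a)); replace the endpoint whose sign matches f(c).
f(1.480000) = -2.708440, f(2.350000) = 15.431089
step 1: c = 1.609901, f(c) = -1.156766 < 0 → new bracket [1.609901, 2.350000]
step 2: c = 1.661512, f(c) = -0.458364 < 0 → new bracket [1.661512, 2.350000]
step 3: c = 1.681373, f(c) = -0.176101 < 0 → new bracket [1.681373, 2.350000]

1.68137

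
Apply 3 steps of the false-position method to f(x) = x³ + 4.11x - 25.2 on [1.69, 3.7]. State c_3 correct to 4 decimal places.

False-position update: c = (a·f(b) − b·f(a))/(f(b) − f(a)); replace the endpoint whose sign matches f(c).
f(1.690000) = -13.427291, f(3.700000) = 40.660000
step 1: c = 2.188987, f(c) = -5.714373 < 0 → new bracket [2.188987, 3.700000]
step 2: c = 2.375178, f(c) = -2.038521 < 0 → new bracket [2.375178, 3.700000]
step 3: c = 2.438428, f(c) = -0.679337 < 0 → new bracket [2.438428, 3.700000]

2.4384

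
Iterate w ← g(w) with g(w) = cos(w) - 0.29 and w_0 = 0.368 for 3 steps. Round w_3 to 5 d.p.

w_1 = g(0.368000) = 0.643049
w_2 = g(0.643049) = 0.510271
w_3 = g(0.510271) = 0.582612

0.58261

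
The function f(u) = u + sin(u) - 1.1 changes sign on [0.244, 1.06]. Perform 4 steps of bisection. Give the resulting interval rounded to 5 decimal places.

f(0.244000) = -0.614414, f(1.060000) = 0.832355 (opposite signs)
step 1: m = 0.652000, f(m) = 0.158777 > 0 → root in [0.244000, 0.652000]
step 2: m = 0.448000, f(m) = -0.218836 < 0 → root in [0.448000, 0.652000]
step 3: m = 0.550000, f(m) = -0.027313 < 0 → root in [0.550000, 0.652000]
step 4: m = 0.601000, f(m) = 0.066468 > 0 → root in [0.550000, 0.601000]

[0.55000, 0.60100]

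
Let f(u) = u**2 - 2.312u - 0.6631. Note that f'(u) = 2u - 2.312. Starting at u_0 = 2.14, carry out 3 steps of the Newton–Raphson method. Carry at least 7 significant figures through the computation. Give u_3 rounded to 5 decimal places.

2.57002

u_0 = 2.140000: f = -1.031180, f' = 1.968000 → u_1 = 2.140000 - (-1.031180)/(1.968000) = 2.663974
u_1 = 2.663974: f = 0.274548, f' = 3.015947 → u_2 = 2.663974 - (0.274548)/(3.015947) = 2.572941
u_2 = 2.572941: f = 0.008287, f' = 2.833883 → u_3 = 2.572941 - (0.008287)/(2.833883) = 2.570017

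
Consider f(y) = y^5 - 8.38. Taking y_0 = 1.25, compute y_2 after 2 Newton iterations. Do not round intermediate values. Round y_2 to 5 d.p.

Newton update: y ← y − f(y)/f'(y).
f'(y) = 5y^4
y_0 = 1.250000: f = -5.328242, f' = 12.207031 → y_1 = 1.250000 - (-5.328242)/(12.207031) = 1.686490
y_1 = 1.686490: f = 5.263266, f' = 40.448710 → y_2 = 1.686490 - (5.263266)/(40.448710) = 1.556368

1.55637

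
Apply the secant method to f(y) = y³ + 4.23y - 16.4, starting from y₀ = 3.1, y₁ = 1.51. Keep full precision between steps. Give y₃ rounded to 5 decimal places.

2.03138

Secant update: y_(k+1) = y_k − f(y_k)·(y_k − y_(k-1))/(f(y_k) − f(y_(k-1))).
f(y_0) = 26.504000, f(y_1) = -6.569749
y_2 = 1.510000 - (-6.569749)·(1.510000 - 3.100000)/(-6.569749 - (26.504000)) = 1.825837; f(y_2) = -2.589957
y_3 = 1.825837 - (-2.589957)·(1.825837 - 1.510000)/(-2.589957 - (-6.569749)) = 2.031376; f(y_3) = 0.575168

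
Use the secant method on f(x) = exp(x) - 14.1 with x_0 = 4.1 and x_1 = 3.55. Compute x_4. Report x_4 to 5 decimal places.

Secant update: x_(k+1) = x_k − f(x_k)·(x_k − x_(k-1))/(f(x_k) − f(x_(k-1))).
f(x_0) = 46.240288, f(x_1) = 20.713317
x_2 = 3.550000 - (20.713317)·(3.550000 - 4.100000)/(20.713317 - (46.240288)) = 3.103714; f(x_2) = 8.180552
x_3 = 3.103714 - (8.180552)·(3.103714 - 3.550000)/(8.180552 - (20.713317)) = 2.812409; f(x_3) = 2.549974
x_4 = 2.812409 - (2.549974)·(2.812409 - 3.103714)/(2.549974 - (8.180552)) = 2.680482; f(x_4) = 0.492130

2.68048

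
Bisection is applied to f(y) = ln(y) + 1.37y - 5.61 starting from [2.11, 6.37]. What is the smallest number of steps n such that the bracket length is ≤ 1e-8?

Initial width b − a = 6.37 − 2.11 = 4.260000.
After n steps the width is (b−a)/2^n; need (b−a)/2^n ≤ 1e-8.
So n ≥ log₂(4.260000/1e-8) = log₂(426000000.0000) ≈ 28.6663.
Hence n = 29.

29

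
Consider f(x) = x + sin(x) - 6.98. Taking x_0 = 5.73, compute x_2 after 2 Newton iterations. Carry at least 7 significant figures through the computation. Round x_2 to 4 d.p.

f'(x) = 1 + cos(x)
x_0 = 5.730000: f = -1.775400, f' = 1.850855 → x_1 = 5.730000 - (-1.775400)/(1.850855) = 6.689232
x_1 = 6.689232: f = 0.104213, f' = 1.918689 → x_2 = 6.689232 - (0.104213)/(1.918689) = 6.634918

6.6349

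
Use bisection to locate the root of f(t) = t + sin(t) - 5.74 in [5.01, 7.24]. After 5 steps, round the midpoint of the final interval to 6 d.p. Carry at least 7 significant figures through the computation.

6.020469

f(5.010000) = -1.686040, f(7.240000) = 2.317361 (opposite signs)
step 1: m = 6.125000, f(m) = 0.227474 > 0 → root in [5.010000, 6.125000]
step 2: m = 5.567500, f(m) = -0.828635 < 0 → root in [5.567500, 6.125000]
step 3: m = 5.846250, f(m) = -0.316915 < 0 → root in [5.846250, 6.125000]
step 4: m = 5.985625, f(m) = -0.047564 < 0 → root in [5.985625, 6.125000]
step 5: m = 6.055312, f(m) = 0.089407 > 0 → root in [5.985625, 6.055312]
Midpoint of [5.985625, 6.055312] = 6.020469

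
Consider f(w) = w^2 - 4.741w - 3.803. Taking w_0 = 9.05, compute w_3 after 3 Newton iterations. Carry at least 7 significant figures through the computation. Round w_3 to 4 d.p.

5.4422

Newton update: w ← w − f(w)/f'(w).
f'(w) = 2w - 4.741
w_0 = 9.050000: f = 35.193450, f' = 13.359000 → w_1 = 9.050000 - (35.193450)/(13.359000) = 6.415563
w_1 = 6.415563: f = 6.940261, f' = 8.090125 → w_2 = 6.415563 - (6.940261)/(8.090125) = 5.557694
w_2 = 5.557694: f = 0.735938, f' = 6.374389 → w_3 = 5.557694 - (0.735938)/(6.374389) = 5.442242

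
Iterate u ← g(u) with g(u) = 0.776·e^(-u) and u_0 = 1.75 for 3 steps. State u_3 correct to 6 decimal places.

0.393880

u_1 = g(1.750000) = 0.134849
u_2 = g(0.134849) = 0.678106
u_3 = g(0.678106) = 0.393880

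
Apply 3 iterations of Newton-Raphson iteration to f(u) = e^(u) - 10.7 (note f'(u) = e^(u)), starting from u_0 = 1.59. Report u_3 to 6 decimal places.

Newton update: u ← u − f(u)/f'(u).
u_0 = 1.590000: f = -5.796251, f' = 4.903749 → u_1 = 1.590000 - (-5.796251)/(4.903749) = 2.772004
u_1 = 2.772004: f = 5.290648, f' = 15.990648 → u_2 = 2.772004 - (5.290648)/(15.990648) = 2.441145
u_2 = 2.441145: f = 0.786187, f' = 11.486187 → u_3 = 2.441145 - (0.786187)/(11.486187) = 2.372699

2.372699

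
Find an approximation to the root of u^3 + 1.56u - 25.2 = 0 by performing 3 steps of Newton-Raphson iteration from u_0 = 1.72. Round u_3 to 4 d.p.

2.7584

f'(u) = 3u^2 + 1.56
u_0 = 1.720000: f = -17.428352, f' = 10.435200 → u_1 = 1.720000 - (-17.428352)/(10.435200) = 3.390150
u_1 = 3.390150: f = 19.052034, f' = 36.039356 → u_2 = 3.390150 - (19.052034)/(36.039356) = 2.861505
u_2 = 2.861505: f = 2.694555, f' = 26.124633 → u_3 = 2.861505 - (2.694555)/(26.124633) = 2.758363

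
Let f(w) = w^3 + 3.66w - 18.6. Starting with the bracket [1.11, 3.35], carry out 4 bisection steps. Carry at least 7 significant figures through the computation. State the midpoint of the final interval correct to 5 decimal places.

2.16000

f(1.110000) = -13.169769, f(3.350000) = 31.256375 (opposite signs)
step 1: m = 2.230000, f(m) = 0.651367 > 0 → root in [1.110000, 2.230000]
step 2: m = 1.670000, f(m) = -7.830337 < 0 → root in [1.670000, 2.230000]
step 3: m = 1.950000, f(m) = -4.048125 < 0 → root in [1.950000, 2.230000]
step 4: m = 2.090000, f(m) = -1.821271 < 0 → root in [2.090000, 2.230000]
Midpoint of [2.090000, 2.230000] = 2.160000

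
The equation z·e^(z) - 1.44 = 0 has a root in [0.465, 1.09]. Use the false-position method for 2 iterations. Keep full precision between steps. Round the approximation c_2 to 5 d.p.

0.69015

False-position update: c = (a·f(b) − b·f(a))/(f(b) − f(a)); replace the endpoint whose sign matches f(c).
f(0.465000) = -0.699713, f(1.090000) = 1.801959
step 1: c = 0.639811, f(c) = -0.226839 < 0 → new bracket [0.639811, 1.090000]
step 2: c = 0.690147, f(c) = -0.063842 < 0 → new bracket [0.690147, 1.090000]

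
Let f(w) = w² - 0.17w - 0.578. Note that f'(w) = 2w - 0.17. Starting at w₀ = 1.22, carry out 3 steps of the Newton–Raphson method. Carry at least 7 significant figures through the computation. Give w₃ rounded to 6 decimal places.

0.850003

Newton update: w ← w − f(w)/f'(w).
w_0 = 1.220000: f = 0.703000, f' = 2.270000 → w_1 = 1.220000 - (0.703000)/(2.270000) = 0.910308
w_1 = 0.910308: f = 0.095909, f' = 1.650617 → w_2 = 0.910308 - (0.095909)/(1.650617) = 0.852203
w_2 = 0.852203: f = 0.003376, f' = 1.534407 → w_3 = 0.852203 - (0.003376)/(1.534407) = 0.850003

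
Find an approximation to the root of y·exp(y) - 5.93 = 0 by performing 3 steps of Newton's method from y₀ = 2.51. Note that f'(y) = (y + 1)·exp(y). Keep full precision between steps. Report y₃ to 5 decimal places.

1.43845

y_0 = 2.510000: f = 24.955374, f' = 43.190305 → y_1 = 2.510000 - (24.955374)/(43.190305) = 1.932200
y_1 = 1.932200: f = 7.411222, f' = 20.245904 → y_2 = 1.932200 - (7.411222)/(20.245904) = 1.566139
y_2 = 1.566139: f = 1.568873, f' = 12.287000 → y_3 = 1.566139 - (1.568873)/(12.287000) = 1.438454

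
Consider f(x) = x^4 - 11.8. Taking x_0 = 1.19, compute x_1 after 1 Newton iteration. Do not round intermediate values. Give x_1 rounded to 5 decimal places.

f'(x) = 4x^3
x_0 = 1.190000: f = -9.794661, f' = 6.740636 → x_1 = 1.190000 - (-9.794661)/(6.740636) = 2.643077

2.64308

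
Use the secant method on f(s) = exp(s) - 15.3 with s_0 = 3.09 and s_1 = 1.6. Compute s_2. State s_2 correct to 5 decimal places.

f(s_0) = 6.677078, f(s_1) = -10.346968
s_2 = 1.600000 - (-10.346968)·(1.600000 - 3.090000)/(-10.346968 - (6.677078)) = 2.505600; f(s_2) = -3.049088

2.50560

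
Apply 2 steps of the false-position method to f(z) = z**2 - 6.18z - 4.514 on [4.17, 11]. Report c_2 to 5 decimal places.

f(4.170000) = -12.895700, f(11.000000) = 48.506000
step 1: c = 5.604449, f(c) = -7.739644 < 0 → new bracket [5.604449, 11.000000]
step 2: c = 6.346901, f(c) = -3.454699 < 0 → new bracket [6.346901, 11.000000]

6.34690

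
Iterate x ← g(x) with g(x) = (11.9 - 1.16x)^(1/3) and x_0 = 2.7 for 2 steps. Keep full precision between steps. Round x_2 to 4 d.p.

2.1185

x_1 = g(2.700000) = 2.062055
x_2 = g(2.062055) = 2.118507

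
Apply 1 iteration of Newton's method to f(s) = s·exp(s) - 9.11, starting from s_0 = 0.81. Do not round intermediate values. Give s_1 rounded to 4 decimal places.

f'(s) = (s + 1)·exp(s)
s_0 = 0.810000: f = -7.289195, f' = 4.068713 → s_1 = 0.810000 - (-7.289195)/(4.068713) = 2.601523

2.6015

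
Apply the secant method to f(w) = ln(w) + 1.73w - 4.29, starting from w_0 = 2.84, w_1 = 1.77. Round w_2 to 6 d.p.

f(w_0) = 1.667004, f(w_1) = -0.656920
w_2 = 1.770000 - (-0.656920)·(1.770000 - 2.840000)/(-0.656920 - (1.667004)) = 2.072465; f(w_2) = 0.024102

2.072465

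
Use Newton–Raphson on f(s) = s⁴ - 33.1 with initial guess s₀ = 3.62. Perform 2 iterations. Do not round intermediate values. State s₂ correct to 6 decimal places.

Newton update: s ← s − f(s)/f'(s).
f'(s) = 4s³
s_0 = 3.620000: f = 138.625299, f' = 189.751712 → s_1 = 3.620000 - (138.625299)/(189.751712) = 2.889438
s_1 = 2.889438: f = 36.603375, f' = 96.494008 → s_2 = 2.889438 - (36.603375)/(96.494008) = 2.510105

2.510105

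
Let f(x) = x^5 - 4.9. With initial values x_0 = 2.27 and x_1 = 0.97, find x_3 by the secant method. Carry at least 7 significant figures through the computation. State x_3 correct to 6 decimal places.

f(x_0) = 55.373899, f(x_1) = -4.041266
x_2 = 0.970000 - (-4.041266)·(0.970000 - 2.270000)/(-4.041266 - (55.373899)) = 1.058423; f(x_2) = -3.571702
x_3 = 1.058423 - (-3.571702)·(1.058423 - 0.970000)/(-3.571702 - (-4.041266)) = 1.731002; f(x_3) = 10.641326

1.731002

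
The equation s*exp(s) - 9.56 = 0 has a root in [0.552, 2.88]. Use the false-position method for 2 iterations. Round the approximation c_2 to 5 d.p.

1.23047

f(0.552000) = -8.601329, f(2.880000) = 41.745107
step 1: c = 0.949722, f(c) = -7.104976 < 0 → new bracket [0.949722, 2.880000]
step 2: c = 1.230470, f(c) = -5.348297 < 0 → new bracket [1.230470, 2.880000]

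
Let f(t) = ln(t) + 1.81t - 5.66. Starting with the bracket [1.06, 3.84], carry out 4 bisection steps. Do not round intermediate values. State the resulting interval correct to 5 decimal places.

[2.45000, 2.62375]

f(1.060000) = -3.683131, f(3.840000) = 2.635872 (opposite signs)
step 1: m = 2.450000, f(m) = -0.329412 < 0 → root in [2.450000, 3.840000]
step 2: m = 3.145000, f(m) = 1.178264 > 0 → root in [2.450000, 3.145000]
step 3: m = 2.797500, f(m) = 0.432201 > 0 → root in [2.450000, 2.797500]
step 4: m = 2.623750, f(m) = 0.053592 > 0 → root in [2.450000, 2.623750]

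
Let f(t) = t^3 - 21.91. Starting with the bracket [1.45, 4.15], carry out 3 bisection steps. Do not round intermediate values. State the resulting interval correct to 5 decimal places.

[2.46250, 2.80000]

f(1.450000) = -18.861375, f(4.150000) = 49.563375 (opposite signs)
step 1: m = 2.800000, f(m) = 0.042000 > 0 → root in [1.450000, 2.800000]
step 2: m = 2.125000, f(m) = -12.314297 < 0 → root in [2.125000, 2.800000]
step 3: m = 2.462500, f(m) = -6.977631 < 0 → root in [2.462500, 2.800000]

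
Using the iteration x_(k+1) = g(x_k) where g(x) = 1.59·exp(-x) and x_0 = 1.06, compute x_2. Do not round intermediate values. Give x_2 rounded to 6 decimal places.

x_1 = g(1.060000) = 0.550865
x_2 = g(0.550865) = 0.916557

0.916557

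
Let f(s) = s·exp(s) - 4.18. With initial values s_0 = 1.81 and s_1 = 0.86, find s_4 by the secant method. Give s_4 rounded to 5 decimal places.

1.22178

f(s_0) = 6.879910, f(s_1) = -2.147682
s_2 = 0.860000 - (-2.147682)·(0.860000 - 1.810000)/(-2.147682 - (6.879910)) = 1.086007; f(s_2) = -0.962790
s_3 = 1.086007 - (-0.962790)·(1.086007 - 0.860000)/(-0.962790 - (-2.147682)) = 1.269650; f(s_3) = 0.339455
s_4 = 1.269650 - (0.339455)·(1.269650 - 1.086007)/(0.339455 - (-0.962790)) = 1.221780; f(s_4) = -0.034229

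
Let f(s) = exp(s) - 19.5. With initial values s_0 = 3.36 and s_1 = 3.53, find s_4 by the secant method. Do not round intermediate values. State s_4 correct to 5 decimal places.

Secant update: s_(k+1) = s_k − f(s_k)·(s_k − s_(k-1))/(f(s_k) − f(s_(k-1))).
f(s_0) = 9.289191, f(s_1) = 14.623968
s_2 = 3.530000 - (14.623968)·(3.530000 - 3.360000)/(14.623968 - (9.289191)) = 3.063987; f(s_2) = 1.912763
s_3 = 3.063987 - (1.912763)·(3.063987 - 3.530000)/(1.912763 - (14.623968)) = 2.993862; f(s_3) = 0.462634
s_4 = 2.993862 - (0.462634)·(2.993862 - 3.063987)/(0.462634 - (1.912763)) = 2.971490; f(s_4) = 0.020990

2.97149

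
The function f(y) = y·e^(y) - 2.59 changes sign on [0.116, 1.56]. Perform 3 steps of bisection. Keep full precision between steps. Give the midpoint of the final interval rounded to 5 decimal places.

0.92825

f(0.116000) = -2.459732, f(1.560000) = 4.833761 (opposite signs)
step 1: m = 0.838000, f(m) = -0.652763 < 0 → root in [0.838000, 1.560000]
step 2: m = 1.199000, f(m) = 1.386841 > 0 → root in [0.838000, 1.199000]
step 3: m = 1.018500, f(m) = 0.230265 > 0 → root in [0.838000, 1.018500]
Midpoint of [0.838000, 1.018500] = 0.928250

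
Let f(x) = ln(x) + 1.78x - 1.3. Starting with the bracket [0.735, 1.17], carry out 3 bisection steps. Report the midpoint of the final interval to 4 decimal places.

f(0.735000) = -0.299585, f(1.170000) = 0.939604 (opposite signs)
step 1: m = 0.952500, f(m) = 0.346785 > 0 → root in [0.735000, 0.952500]
step 2: m = 0.843750, f(m) = 0.031976 > 0 → root in [0.735000, 0.843750]
step 3: m = 0.789375, f(m) = -0.131426 < 0 → root in [0.789375, 0.843750]
Midpoint of [0.789375, 0.843750] = 0.816562

0.8166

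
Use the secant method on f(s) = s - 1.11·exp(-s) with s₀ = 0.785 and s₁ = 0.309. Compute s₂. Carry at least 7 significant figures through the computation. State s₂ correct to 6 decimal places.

0.615925

Secant update: s_(k+1) = s_k − f(s_k)·(s_k − s_(k-1))/(f(s_k) − f(s_(k-1))).
f(s_0) = 0.278707, f(s_1) = -0.505941
s_2 = 0.309000 - (-0.505941)·(0.309000 - 0.785000)/(-0.505941 - (0.278707)) = 0.615925; f(s_2) = 0.016368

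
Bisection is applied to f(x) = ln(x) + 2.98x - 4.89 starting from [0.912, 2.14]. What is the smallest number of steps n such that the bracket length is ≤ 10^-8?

Initial width b − a = 2.14 − 0.912 = 1.228000.
After n steps the width is (b−a)/2^n; need (b−a)/2^n ≤ 10^-8.
So n ≥ log₂(1.228000/10^-8) = log₂(122800000.0000) ≈ 26.8717.
Hence n = 27.

27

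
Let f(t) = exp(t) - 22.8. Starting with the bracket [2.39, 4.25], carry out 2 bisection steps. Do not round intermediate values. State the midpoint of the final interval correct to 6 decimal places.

3.087500

f(2.390000) = -11.886506, f(4.250000) = 47.305412 (opposite signs)
step 1: m = 3.320000, f(m) = 4.860351 > 0 → root in [2.390000, 3.320000]
step 2: m = 2.855000, f(m) = -5.425563 < 0 → root in [2.855000, 3.320000]
Midpoint of [2.855000, 3.320000] = 3.087500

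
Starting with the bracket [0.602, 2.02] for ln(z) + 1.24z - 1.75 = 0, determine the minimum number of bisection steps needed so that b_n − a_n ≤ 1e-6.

21

Initial width b − a = 2.02 − 0.602 = 1.418000.
After n steps the width is (b−a)/2^n; need (b−a)/2^n ≤ 1e-6.
So n ≥ log₂(1.418000/1e-6) = log₂(1418000.0000) ≈ 20.4354.
Hence n = 21.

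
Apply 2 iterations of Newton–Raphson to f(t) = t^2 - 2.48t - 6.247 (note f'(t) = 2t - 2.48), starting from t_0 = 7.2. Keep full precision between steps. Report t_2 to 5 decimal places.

4.12789

t_0 = 7.200000: f = 27.737000, f' = 11.920000 → t_1 = 7.200000 - (27.737000)/(11.920000) = 4.873070
t_1 = 4.873070: f = 5.414601, f' = 7.266141 → t_2 = 4.873070 - (5.414601)/(7.266141) = 4.127888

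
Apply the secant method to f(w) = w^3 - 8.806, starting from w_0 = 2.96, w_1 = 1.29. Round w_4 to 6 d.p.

f(w_0) = 17.128336, f(w_1) = -6.659311
w_2 = 1.290000 - (-6.659311)·(1.290000 - 2.960000)/(-6.659311 - (17.128336)) = 1.757514; f(w_2) = -3.377297
w_3 = 1.757514 - (-3.377297)·(1.757514 - 1.290000)/(-3.377297 - (-6.659311)) = 2.238600; f(w_3) = 2.412363
w_4 = 2.238600 - (2.412363)·(2.238600 - 1.757514)/(2.412363 - (-3.377297)) = 2.038147; f(w_4) = -0.339450

2.038147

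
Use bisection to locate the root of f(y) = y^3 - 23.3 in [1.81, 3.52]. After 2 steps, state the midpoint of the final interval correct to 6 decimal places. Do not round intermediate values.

2.878750

f(1.810000) = -17.370259, f(3.520000) = 20.314208 (opposite signs)
step 1: m = 2.665000, f(m) = -4.372570 < 0 → root in [2.665000, 3.520000]
step 2: m = 3.092500, f(m) = 6.275298 > 0 → root in [2.665000, 3.092500]
Midpoint of [2.665000, 3.092500] = 2.878750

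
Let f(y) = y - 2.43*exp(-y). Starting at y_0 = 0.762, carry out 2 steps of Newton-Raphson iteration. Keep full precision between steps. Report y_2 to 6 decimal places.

f'(y) = 1 + 2.43*exp(-y)
y_0 = 0.762000: f = -0.372159, f' = 2.134159 → y_1 = 0.762000 - (-0.372159)/(2.134159) = 0.936382
y_1 = 0.936382: f = -0.016284, f' = 1.952666 → y_2 = 0.936382 - (-0.016284)/(1.952666) = 0.944721

0.944721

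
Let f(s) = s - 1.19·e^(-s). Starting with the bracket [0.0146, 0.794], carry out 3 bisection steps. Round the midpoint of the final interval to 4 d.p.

f(0.014600) = -1.158152, f(0.794000) = 0.256081 (opposite signs)
step 1: m = 0.404300, f(m) = -0.389958 < 0 → root in [0.404300, 0.794000]
step 2: m = 0.599150, f(m) = -0.054491 < 0 → root in [0.599150, 0.794000]
step 3: m = 0.696575, f(m) = 0.103611 > 0 → root in [0.599150, 0.696575]
Midpoint of [0.599150, 0.696575] = 0.647863

0.6479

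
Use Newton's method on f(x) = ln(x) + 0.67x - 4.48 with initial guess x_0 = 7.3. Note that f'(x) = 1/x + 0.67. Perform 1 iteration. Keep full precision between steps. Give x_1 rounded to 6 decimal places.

4.327367

x_0 = 7.300000: f = 2.398874, f' = 0.806986 → x_1 = 7.300000 - (2.398874)/(0.806986) = 4.327367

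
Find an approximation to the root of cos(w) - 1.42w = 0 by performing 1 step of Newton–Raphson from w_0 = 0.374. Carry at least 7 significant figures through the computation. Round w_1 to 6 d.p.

f'(w) = -sin(w) - 1.42
w_0 = 0.374000: f = 0.399793, f' = -1.785342 → w_1 = 0.374000 - (0.399793)/(-1.785342) = 0.597931

0.597931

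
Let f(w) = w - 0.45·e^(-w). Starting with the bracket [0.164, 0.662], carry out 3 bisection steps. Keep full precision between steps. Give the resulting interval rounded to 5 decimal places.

f(0.164000) = -0.217934, f(0.662000) = 0.429882 (opposite signs)
step 1: m = 0.413000, f(m) = 0.115252 > 0 → root in [0.164000, 0.413000]
step 2: m = 0.288500, f(m) = -0.048724 < 0 → root in [0.288500, 0.413000]
step 3: m = 0.350750, f(m) = 0.033878 > 0 → root in [0.288500, 0.350750]

[0.28850, 0.35075]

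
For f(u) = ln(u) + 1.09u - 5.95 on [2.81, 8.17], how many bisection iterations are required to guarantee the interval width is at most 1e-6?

23

Initial width b − a = 8.17 − 2.81 = 5.360000.
After n steps the width is (b−a)/2^n; need (b−a)/2^n ≤ 1e-6.
So n ≥ log₂(5.360000/1e-6) = log₂(5360000.0000) ≈ 22.3538.
Hence n = 23.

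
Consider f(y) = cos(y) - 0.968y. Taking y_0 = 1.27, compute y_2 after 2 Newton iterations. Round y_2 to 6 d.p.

f'(y) = -sin(y) - 0.968
y_0 = 1.270000: f = -0.933079, f' = -1.923101 → y_1 = 1.270000 - (-0.933079)/(-1.923101) = 0.784805
y_1 = 0.784805: f = -0.052165, f' = -1.674687 → y_2 = 0.784805 - (-0.052165)/(-1.674687) = 0.753656

0.753656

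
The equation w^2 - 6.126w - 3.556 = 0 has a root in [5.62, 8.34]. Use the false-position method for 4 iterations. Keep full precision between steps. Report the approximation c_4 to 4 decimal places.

f(5.620000) = -6.399720, f(8.340000) = 14.908760
step 1: c = 6.436916, f(c) = -1.554660 < 0 → new bracket [6.436916, 8.340000]
step 2: c = 6.616626, f(c) = -0.309708 < 0 → new bracket [6.616626, 8.340000]
step 3: c = 6.651698, f(c) = -0.059212 < 0 → new bracket [6.651698, 8.340000]
step 4: c = 6.658377, f(c) = -0.011231 < 0 → new bracket [6.658377, 8.340000]

6.6584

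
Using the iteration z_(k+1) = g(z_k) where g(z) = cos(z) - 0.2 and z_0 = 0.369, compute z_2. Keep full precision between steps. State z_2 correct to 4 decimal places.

0.5434

z_1 = g(0.369000) = 0.732688
z_2 = g(0.732688) = 0.543379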